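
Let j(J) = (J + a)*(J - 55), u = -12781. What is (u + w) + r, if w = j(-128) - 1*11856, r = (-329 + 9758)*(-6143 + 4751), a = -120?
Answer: -13104421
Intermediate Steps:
j(J) = (-120 + J)*(-55 + J) (j(J) = (J - 120)*(J - 55) = (-120 + J)*(-55 + J))
r = -13125168 (r = 9429*(-1392) = -13125168)
w = 33528 (w = (6600 + (-128)**2 - 175*(-128)) - 1*11856 = (6600 + 16384 + 22400) - 11856 = 45384 - 11856 = 33528)
(u + w) + r = (-12781 + 33528) - 13125168 = 20747 - 13125168 = -13104421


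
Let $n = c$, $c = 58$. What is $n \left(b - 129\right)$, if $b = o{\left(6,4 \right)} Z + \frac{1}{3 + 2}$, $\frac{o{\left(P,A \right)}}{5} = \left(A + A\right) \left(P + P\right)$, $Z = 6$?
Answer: $\frac{797848}{5} \approx 1.5957 \cdot 10^{5}$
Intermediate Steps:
$o{\left(P,A \right)} = 20 A P$ ($o{\left(P,A \right)} = 5 \left(A + A\right) \left(P + P\right) = 5 \cdot 2 A 2 P = 5 \cdot 4 A P = 20 A P$)
$n = 58$
$b = \frac{14401}{5}$ ($b = 20 \cdot 4 \cdot 6 \cdot 6 + \frac{1}{3 + 2} = 480 \cdot 6 + \frac{1}{5} = 2880 + \frac{1}{5} = \frac{14401}{5} \approx 2880.2$)
$n \left(b - 129\right) = 58 \left(\frac{14401}{5} - 129\right) = 58 \cdot \frac{13756}{5} = \frac{797848}{5}$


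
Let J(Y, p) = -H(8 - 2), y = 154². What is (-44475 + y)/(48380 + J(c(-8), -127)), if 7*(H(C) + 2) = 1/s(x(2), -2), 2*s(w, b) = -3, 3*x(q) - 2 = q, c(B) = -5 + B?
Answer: -435939/1016024 ≈ -0.42906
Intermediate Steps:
x(q) = ⅔ + q/3
s(w, b) = -3/2 (s(w, b) = (½)*(-3) = -3/2)
H(C) = -44/21 (H(C) = -2 + 1/(7*(-3/2)) = -2 + (⅐)*(-⅔) = -2 - 2/21 = -44/21)
y = 23716
J(Y, p) = 44/21 (J(Y, p) = -1*(-44/21) = 44/21)
(-44475 + y)/(48380 + J(c(-8), -127)) = (-44475 + 23716)/(48380 + 44/21) = -20759/1016024/21 = -20759*21/1016024 = -435939/1016024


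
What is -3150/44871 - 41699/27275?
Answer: -652330693/407952175 ≈ -1.5990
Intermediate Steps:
-3150/44871 - 41699/27275 = -3150*1/44871 - 41699*1/27275 = -1050/14957 - 41699/27275 = -652330693/407952175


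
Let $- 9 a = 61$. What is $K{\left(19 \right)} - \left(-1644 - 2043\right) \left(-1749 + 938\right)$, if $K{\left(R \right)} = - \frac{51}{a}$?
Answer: $- \frac{182399118}{61} \approx -2.9901 \cdot 10^{6}$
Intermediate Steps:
$a = - \frac{61}{9}$ ($a = \left(- \frac{1}{9}\right) 61 = - \frac{61}{9} \approx -6.7778$)
$K{\left(R \right)} = \frac{459}{61}$ ($K{\left(R \right)} = - \frac{51}{- \frac{61}{9}} = \left(-51\right) \left(- \frac{9}{61}\right) = \frac{459}{61}$)
$K{\left(19 \right)} - \left(-1644 - 2043\right) \left(-1749 + 938\right) = \frac{459}{61} - \left(-1644 - 2043\right) \left(-1749 + 938\right) = \frac{459}{61} - \left(-3687\right) \left(-811\right) = \frac{459}{61} - 2990157 = - \frac{182399118}{61}$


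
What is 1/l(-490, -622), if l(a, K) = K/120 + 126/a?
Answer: -84/457 ≈ -0.18381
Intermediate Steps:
l(a, K) = 126/a + K/120 (l(a, K) = K*(1/120) + 126/a = K/120 + 126/a = 126/a + K/120)
1/l(-490, -622) = 1/(126/(-490) + (1/120)*(-622)) = 1/(126*(-1/490) - 311/60) = 1/(-9/35 - 311/60) = 1/(-457/84) = -84/457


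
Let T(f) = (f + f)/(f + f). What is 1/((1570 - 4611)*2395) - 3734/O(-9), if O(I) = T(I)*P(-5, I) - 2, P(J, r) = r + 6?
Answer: 1087818005/1456639 ≈ 746.80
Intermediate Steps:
P(J, r) = 6 + r
T(f) = 1 (T(f) = (2*f)/((2*f)) = (2*f)*(1/(2*f)) = 1)
O(I) = 4 + I (O(I) = 1*(6 + I) - 2 = (6 + I) - 2 = 4 + I)
1/((1570 - 4611)*2395) - 3734/O(-9) = 1/((1570 - 4611)*2395) - 3734/(4 - 9) = (1/2395)/(-3041) - 3734/(-5) = -1/3041*1/2395 - 3734*(-1/5) = -1/7283195 + 3734/5 = 1087818005/1456639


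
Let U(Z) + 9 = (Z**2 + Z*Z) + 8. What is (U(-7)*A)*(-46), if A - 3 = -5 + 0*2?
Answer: 8924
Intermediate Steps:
U(Z) = -1 + 2*Z**2 (U(Z) = -9 + ((Z**2 + Z*Z) + 8) = -9 + ((Z**2 + Z**2) + 8) = -9 + (2*Z**2 + 8) = -9 + (8 + 2*Z**2) = -1 + 2*Z**2)
A = -2 (A = 3 + (-5 + 0*2) = 3 + (-5 + 0) = 3 - 5 = -2)
(U(-7)*A)*(-46) = ((-1 + 2*(-7)**2)*(-2))*(-46) = ((-1 + 2*49)*(-2))*(-46) = ((-1 + 98)*(-2))*(-46) = (97*(-2))*(-46) = -194*(-46) = 8924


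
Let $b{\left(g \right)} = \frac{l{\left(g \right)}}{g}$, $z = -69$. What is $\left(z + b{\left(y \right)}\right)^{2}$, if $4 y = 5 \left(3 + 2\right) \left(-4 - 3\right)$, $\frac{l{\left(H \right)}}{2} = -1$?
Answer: $\frac{145612489}{30625} \approx 4754.7$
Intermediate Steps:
$l{\left(H \right)} = -2$ ($l{\left(H \right)} = 2 \left(-1\right) = -2$)
$y = - \frac{175}{4}$ ($y = \frac{5 \left(3 + 2\right) \left(-4 - 3\right)}{4} = \frac{5 \cdot 5 \left(-7\right)}{4} = \frac{5 \left(-35\right)}{4} = \frac{1}{4} \left(-175\right) = - \frac{175}{4} \approx -43.75$)
$b{\left(g \right)} = - \frac{2}{g}$
$\left(z + b{\left(y \right)}\right)^{2} = \left(-69 - \frac{2}{- \frac{175}{4}}\right)^{2} = \left(-69 - - \frac{8}{175}\right)^{2} = \left(-69 + \frac{8}{175}\right)^{2} = \left(- \frac{12067}{175}\right)^{2} = \frac{145612489}{30625}$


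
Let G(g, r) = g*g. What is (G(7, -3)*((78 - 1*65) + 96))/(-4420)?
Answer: -5341/4420 ≈ -1.2084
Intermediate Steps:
G(g, r) = g²
(G(7, -3)*((78 - 1*65) + 96))/(-4420) = (7²*((78 - 1*65) + 96))/(-4420) = (49*((78 - 65) + 96))*(-1/4420) = (49*(13 + 96))*(-1/4420) = (49*109)*(-1/4420) = 5341*(-1/4420) = -5341/4420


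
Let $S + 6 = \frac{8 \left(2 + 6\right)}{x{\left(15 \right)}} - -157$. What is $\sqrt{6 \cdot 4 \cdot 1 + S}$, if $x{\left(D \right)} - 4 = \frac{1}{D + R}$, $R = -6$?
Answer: $\frac{\sqrt{260887}}{37} \approx 13.805$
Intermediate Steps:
$x{\left(D \right)} = 4 + \frac{1}{-6 + D}$ ($x{\left(D \right)} = 4 + \frac{1}{D - 6} = 4 + \frac{1}{-6 + D}$)
$S = \frac{6163}{37}$ ($S = -6 + \left(\frac{8 \left(2 + 6\right)}{\frac{1}{-6 + 15} \left(-23 + 4 \cdot 15\right)} - -157\right) = -6 + \left(\frac{8 \cdot 8}{\frac{1}{9} \left(-23 + 60\right)} + 157\right) = -6 + \left(\frac{64}{\frac{1}{9} \cdot 37} + 157\right) = -6 + \left(\frac{64}{\frac{37}{9}} + 157\right) = -6 + \left(64 \cdot \frac{9}{37} + 157\right) = -6 + \left(\frac{576}{37} + 157\right) = -6 + \frac{6385}{37} = \frac{6163}{37} \approx 166.57$)
$\sqrt{6 \cdot 4 \cdot 1 + S} = \sqrt{6 \cdot 4 \cdot 1 + \frac{6163}{37}} = \sqrt{24 \cdot 1 + \frac{6163}{37}} = \sqrt{24 + \frac{6163}{37}} = \sqrt{\frac{7051}{37}} = \frac{\sqrt{260887}}{37}$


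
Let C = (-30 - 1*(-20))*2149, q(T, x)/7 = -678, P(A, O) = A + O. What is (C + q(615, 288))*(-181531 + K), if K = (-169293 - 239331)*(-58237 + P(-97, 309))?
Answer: -622061491146284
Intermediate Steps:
q(T, x) = -4746 (q(T, x) = 7*(-678) = -4746)
K = 23710407600 (K = (-169293 - 239331)*(-58237 + (-97 + 309)) = -408624*(-58237 + 212) = -408624*(-58025) = 23710407600)
C = -21490 (C = (-30 + 20)*2149 = -10*2149 = -21490)
(C + q(615, 288))*(-181531 + K) = (-21490 - 4746)*(-181531 + 23710407600) = -26236*23710226069 = -622061491146284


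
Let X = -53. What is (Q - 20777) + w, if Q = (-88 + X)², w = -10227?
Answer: -11123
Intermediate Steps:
Q = 19881 (Q = (-88 - 53)² = (-141)² = 19881)
(Q - 20777) + w = (19881 - 20777) - 10227 = -896 - 10227 = -11123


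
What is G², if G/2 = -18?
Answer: 1296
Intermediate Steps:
G = -36 (G = 2*(-18) = -36)
G² = (-36)² = 1296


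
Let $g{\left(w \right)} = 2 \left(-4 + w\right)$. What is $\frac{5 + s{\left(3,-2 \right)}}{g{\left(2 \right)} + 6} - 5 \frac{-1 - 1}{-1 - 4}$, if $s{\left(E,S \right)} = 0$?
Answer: $\frac{1}{2} \approx 0.5$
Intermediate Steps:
$g{\left(w \right)} = -8 + 2 w$
$\frac{5 + s{\left(3,-2 \right)}}{g{\left(2 \right)} + 6} - 5 \frac{-1 - 1}{-1 - 4} = \frac{5 + 0}{\left(-8 + 2 \cdot 2\right) + 6} - 5 \frac{-1 - 1}{-1 - 4} = \frac{5}{\left(-8 + 4\right) + 6} - 5 \left(- \frac{2}{-5}\right) = \frac{5}{-4 + 6} - 5 \left(\left(-2\right) \left(- \frac{1}{5}\right)\right) = \frac{5}{2} - 2 = \frac{1}{2}$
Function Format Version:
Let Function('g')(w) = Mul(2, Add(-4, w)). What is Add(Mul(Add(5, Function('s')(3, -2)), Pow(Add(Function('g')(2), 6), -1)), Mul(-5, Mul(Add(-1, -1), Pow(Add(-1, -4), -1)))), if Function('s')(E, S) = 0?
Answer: Rational(1, 2) ≈ 0.50000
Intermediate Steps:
Function('g')(w) = Add(-8, Mul(2, w))
Add(Mul(Add(5, Function('s')(3, -2)), Pow(Add(Function('g')(2), 6), -1)), Mul(-5, Mul(Add(-1, -1), Pow(Add(-1, -4), -1)))) = Add(Mul(Add(5, 0), Pow(Add(Add(-8, Mul(2, 2)), 6), -1)), Mul(-5, Mul(Add(-1, -1), Pow(Add(-1, -4), -1)))) = Add(Mul(5, Pow(Add(Add(-8, 4), 6), -1)), Mul(-5, Mul(-2, Pow(-5, -1)))) = Add(Mul(5, Pow(Add(-4, 6), -1)), Mul(-5, Mul(-2, Rational(-1, 5)))) = Add(Mul(5, Pow(2, -1)), Mul(-5, Rational(2, 5))) = Add(Mul(5, Rational(1, 2)), -2) = Add(Rational(5, 2), -2) = Rational(1, 2)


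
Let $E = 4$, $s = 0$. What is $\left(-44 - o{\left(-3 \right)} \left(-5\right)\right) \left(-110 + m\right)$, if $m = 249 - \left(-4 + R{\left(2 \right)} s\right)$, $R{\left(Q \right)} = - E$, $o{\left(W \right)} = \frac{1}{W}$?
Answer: $- \frac{19591}{3} \approx -6530.3$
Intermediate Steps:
$R{\left(Q \right)} = -4$ ($R{\left(Q \right)} = \left(-1\right) 4 = -4$)
$m = 253$ ($m = 249 - \left(-4 - 0\right) = 249 - \left(-4 + 0\right) = 249 - -4 = 249 + 4 = 253$)
$\left(-44 - o{\left(-3 \right)} \left(-5\right)\right) \left(-110 + m\right) = \left(-44 - \frac{1}{-3} \left(-5\right)\right) \left(-110 + 253\right) = \left(-44 - \left(- \frac{1}{3}\right) \left(-5\right)\right) 143 = \left(-44 - \frac{5}{3}\right) 143 = \left(- \frac{137}{3}\right) 143 = - \frac{19591}{3}$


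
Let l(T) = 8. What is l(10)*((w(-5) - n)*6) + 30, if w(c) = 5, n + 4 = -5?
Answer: 702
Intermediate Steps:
n = -9 (n = -4 - 5 = -9)
l(10)*((w(-5) - n)*6) + 30 = 8*((5 - 1*(-9))*6) + 30 = 8*((5 + 9)*6) + 30 = 8*(14*6) + 30 = 8*84 + 30 = 672 + 30 = 702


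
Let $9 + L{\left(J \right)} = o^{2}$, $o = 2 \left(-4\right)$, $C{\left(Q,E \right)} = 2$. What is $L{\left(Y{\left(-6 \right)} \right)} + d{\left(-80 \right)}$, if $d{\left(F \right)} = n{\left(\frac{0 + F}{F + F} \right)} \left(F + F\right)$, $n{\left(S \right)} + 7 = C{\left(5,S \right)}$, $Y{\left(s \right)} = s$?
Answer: $855$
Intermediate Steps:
$o = -8$
$n{\left(S \right)} = -5$ ($n{\left(S \right)} = -7 + 2 = -5$)
$d{\left(F \right)} = - 10 F$ ($d{\left(F \right)} = - 5 \left(F + F\right) = - 5 \cdot 2 F = - 10 F$)
$L{\left(J \right)} = 55$ ($L{\left(J \right)} = -9 + \left(-8\right)^{2} = -9 + 64 = 55$)
$L{\left(Y{\left(-6 \right)} \right)} + d{\left(-80 \right)} = 55 - -800 = 55 + 800 = 855$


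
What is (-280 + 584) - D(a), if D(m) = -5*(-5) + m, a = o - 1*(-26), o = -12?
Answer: 265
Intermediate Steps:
a = 14 (a = -12 - 1*(-26) = -12 + 26 = 14)
D(m) = 25 + m
(-280 + 584) - D(a) = (-280 + 584) - (25 + 14) = 304 - 1*39 = 304 - 39 = 265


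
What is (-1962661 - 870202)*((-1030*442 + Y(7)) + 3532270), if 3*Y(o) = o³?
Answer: -26151215010899/3 ≈ -8.7171e+12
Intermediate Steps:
Y(o) = o³/3
(-1962661 - 870202)*((-1030*442 + Y(7)) + 3532270) = (-1962661 - 870202)*((-1030*442 + (⅓)*7³) + 3532270) = -2832863*((-455260 + (⅓)*343) + 3532270) = -2832863*((-455260 + 343/3) + 3532270) = -2832863*(-1365437/3 + 3532270) = -2832863*9231373/3 = -26151215010899/3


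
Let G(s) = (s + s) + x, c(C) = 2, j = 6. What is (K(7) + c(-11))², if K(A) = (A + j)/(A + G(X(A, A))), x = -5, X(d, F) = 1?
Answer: 441/16 ≈ 27.563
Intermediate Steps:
G(s) = -5 + 2*s (G(s) = (s + s) - 5 = 2*s - 5 = -5 + 2*s)
K(A) = (6 + A)/(-3 + A) (K(A) = (A + 6)/(A + (-5 + 2*1)) = (6 + A)/(A + (-5 + 2)) = (6 + A)/(A - 3) = (6 + A)/(-3 + A))
(K(7) + c(-11))² = ((6 + 7)/(-3 + 7) + 2)² = (13/4 + 2)² = (21/4)² = 441/16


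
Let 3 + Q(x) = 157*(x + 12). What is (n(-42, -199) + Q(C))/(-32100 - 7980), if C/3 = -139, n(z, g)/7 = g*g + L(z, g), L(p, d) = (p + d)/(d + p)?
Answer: -106813/20040 ≈ -5.3300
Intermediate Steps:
L(p, d) = 1 (L(p, d) = (d + p)/(d + p) = 1)
n(z, g) = 7 + 7*g² (n(z, g) = 7*(g*g + 1) = 7*(g² + 1) = 7*(1 + g²) = 7 + 7*g²)
C = -417 (C = 3*(-139) = -417)
Q(x) = 1881 + 157*x (Q(x) = -3 + 157*(x + 12) = -3 + 157*(12 + x) = -3 + (1884 + 157*x) = 1881 + 157*x)
(n(-42, -199) + Q(C))/(-32100 - 7980) = ((7 + 7*(-199)²) + (1881 + 157*(-417)))/(-32100 - 7980) = ((7 + 7*39601) + (1881 - 65469))/(-40080) = ((7 + 277207) - 63588)*(-1/40080) = (277214 - 63588)*(-1/40080) = 213626*(-1/40080) = -106813/20040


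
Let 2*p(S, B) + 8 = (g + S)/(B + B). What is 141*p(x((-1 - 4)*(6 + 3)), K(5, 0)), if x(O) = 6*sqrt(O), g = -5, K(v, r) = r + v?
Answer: -2397/4 + 1269*I*sqrt(5)/10 ≈ -599.25 + 283.76*I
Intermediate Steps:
p(S, B) = -4 + (-5 + S)/(4*B) (p(S, B) = -4 + ((-5 + S)/(B + B))/2 = -4 + ((-5 + S)/((2*B)))/2 = -4 + ((-5 + S)*(1/(2*B)))/2 = -4 + ((-5 + S)/(2*B))/2 = -4 + (-5 + S)/(4*B))
141*p(x((-1 - 4)*(6 + 3)), K(5, 0)) = 141*((-5 + 6*sqrt((-1 - 4)*(6 + 3)) - 16*(0 + 5))/(4*(0 + 5))) = 141*((1/4)*(-5 + 6*sqrt(-5*9) - 16*5)/5) = 141*((1/4)*(1/5)*(-5 + 6*sqrt(-45) - 80)) = 141*((1/4)*(1/5)*(-5 + 6*(3*I*sqrt(5)) - 80)) = 141*((1/4)*(1/5)*(-5 + 18*I*sqrt(5) - 80)) = 141*((1/4)*(1/5)*(-85 + 18*I*sqrt(5))) = 141*(-17/4 + 9*I*sqrt(5)/10) = -2397/4 + 1269*I*sqrt(5)/10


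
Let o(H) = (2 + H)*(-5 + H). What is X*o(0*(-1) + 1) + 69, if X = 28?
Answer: -267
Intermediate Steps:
o(H) = (-5 + H)*(2 + H)
X*o(0*(-1) + 1) + 69 = 28*(-10 + (0*(-1) + 1)² - 3*(0*(-1) + 1)) + 69 = 28*(-10 + (0 + 1)² - 3*(0 + 1)) + 69 = 28*(-10 + 1² - 3*1) + 69 = 28*(-10 + 1 - 3) + 69 = 28*(-12) + 69 = -336 + 69 = -267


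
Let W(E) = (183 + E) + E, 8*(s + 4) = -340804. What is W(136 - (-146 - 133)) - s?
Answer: 87235/2 ≈ 43618.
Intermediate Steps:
s = -85209/2 (s = -4 + (1/8)*(-340804) = -4 - 85201/2 = -85209/2 ≈ -42605.)
W(E) = 183 + 2*E
W(136 - (-146 - 133)) - s = (183 + 2*(136 - (-146 - 133))) - 1*(-85209/2) = (183 + 2*(136 - 1*(-279))) + 85209/2 = (183 + 2*(136 + 279)) + 85209/2 = (183 + 2*415) + 85209/2 = (183 + 830) + 85209/2 = 1013 + 85209/2 = 87235/2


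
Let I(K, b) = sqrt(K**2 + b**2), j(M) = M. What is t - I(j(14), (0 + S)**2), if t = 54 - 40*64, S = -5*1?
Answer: -2506 - sqrt(821) ≈ -2534.7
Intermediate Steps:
S = -5
t = -2506 (t = 54 - 2560 = -2506)
t - I(j(14), (0 + S)**2) = -2506 - sqrt(14**2 + ((0 - 5)**2)**2) = -2506 - sqrt(196 + ((-5)**2)**2) = -2506 - sqrt(196 + 25**2) = -2506 - sqrt(196 + 625) = -2506 - sqrt(821)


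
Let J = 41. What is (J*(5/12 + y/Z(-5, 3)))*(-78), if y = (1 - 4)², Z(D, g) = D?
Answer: 44239/10 ≈ 4423.9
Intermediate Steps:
y = 9 (y = (-3)² = 9)
(J*(5/12 + y/Z(-5, 3)))*(-78) = (41*(5/12 + 9/(-5)))*(-78) = (41*(5*(1/12) + 9*(-⅕)))*(-78) = (41*(5/12 - 9/5))*(-78) = (41*(-83/60))*(-78) = -3403/60*(-78) = 44239/10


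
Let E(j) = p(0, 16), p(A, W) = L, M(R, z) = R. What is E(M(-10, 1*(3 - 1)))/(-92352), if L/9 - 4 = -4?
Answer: 0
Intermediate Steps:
L = 0 (L = 36 + 9*(-4) = 36 - 36 = 0)
p(A, W) = 0
E(j) = 0
E(M(-10, 1*(3 - 1)))/(-92352) = 0/(-92352) = 0*(-1/92352) = 0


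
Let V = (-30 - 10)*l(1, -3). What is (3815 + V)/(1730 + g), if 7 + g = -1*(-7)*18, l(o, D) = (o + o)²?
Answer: 85/43 ≈ 1.9767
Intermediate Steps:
l(o, D) = 4*o² (l(o, D) = (2*o)² = 4*o²)
g = 119 (g = -7 - 1*(-7)*18 = -7 + 7*18 = -7 + 126 = 119)
V = -160 (V = (-30 - 10)*(4*1²) = -160 ≈ -160.00)
(3815 + V)/(1730 + g) = (3815 - 160)/(1730 + 119) = 3655/1849 = 3655*(1/1849) = 85/43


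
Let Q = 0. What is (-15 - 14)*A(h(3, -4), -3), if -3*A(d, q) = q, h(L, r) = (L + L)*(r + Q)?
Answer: -29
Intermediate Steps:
h(L, r) = 2*L*r (h(L, r) = (L + L)*(r + 0) = (2*L)*r = 2*L*r)
A(d, q) = -q/3
(-15 - 14)*A(h(3, -4), -3) = (-15 - 14)*(-⅓*(-3)) = -29*1 = -29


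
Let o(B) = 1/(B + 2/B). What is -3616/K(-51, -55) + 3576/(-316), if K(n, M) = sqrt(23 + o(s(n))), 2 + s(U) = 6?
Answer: -894/79 - 10848*sqrt(209)/209 ≈ -761.69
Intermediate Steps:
s(U) = 4 (s(U) = -2 + 6 = 4)
K(n, M) = sqrt(209)/3 (K(n, M) = sqrt(23 + 4/(2 + 4**2)) = sqrt(23 + 4/(2 + 16)) = sqrt(23 + 4/18) = sqrt(23 + 4*(1/18)) = sqrt(23 + 2/9) = sqrt(209/9) = sqrt(209)/3)
-3616/K(-51, -55) + 3576/(-316) = -3616*3*sqrt(209)/209 + 3576/(-316) = -10848*sqrt(209)/209 + 3576*(-1/316) = -10848*sqrt(209)/209 - 894/79 = -894/79 - 10848*sqrt(209)/209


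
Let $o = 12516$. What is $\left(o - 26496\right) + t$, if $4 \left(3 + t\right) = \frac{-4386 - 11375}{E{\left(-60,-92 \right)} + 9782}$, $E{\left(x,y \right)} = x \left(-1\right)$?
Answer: $- \frac{550498505}{39368} \approx -13983.0$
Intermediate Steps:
$E{\left(x,y \right)} = - x$
$t = - \frac{133865}{39368}$ ($t = -3 + \frac{\left(-4386 - 11375\right) \frac{1}{\left(-1\right) \left(-60\right) + 9782}}{4} = -3 + \frac{\left(-15761\right) \frac{1}{60 + 9782}}{4} = -3 + \frac{\left(-15761\right) \frac{1}{9842}}{4} = -3 + \frac{1}{4} \left(- \frac{15761}{9842}\right) = -3 - \frac{15761}{39368} = - \frac{133865}{39368} \approx -3.4003$)
$\left(o - 26496\right) + t = \left(12516 - 26496\right) - \frac{133865}{39368} = -13980 - \frac{133865}{39368} = - \frac{550498505}{39368}$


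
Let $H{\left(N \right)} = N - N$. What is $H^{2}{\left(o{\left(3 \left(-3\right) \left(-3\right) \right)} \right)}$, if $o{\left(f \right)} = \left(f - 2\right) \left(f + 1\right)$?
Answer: $0$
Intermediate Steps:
$o{\left(f \right)} = \left(1 + f\right) \left(-2 + f\right)$ ($o{\left(f \right)} = \left(-2 + f\right) \left(1 + f\right) = \left(1 + f\right) \left(-2 + f\right)$)
$H{\left(N \right)} = 0$
$H^{2}{\left(o{\left(3 \left(-3\right) \left(-3\right) \right)} \right)} = 0^{2} = 0$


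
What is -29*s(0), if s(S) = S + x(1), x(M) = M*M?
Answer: -29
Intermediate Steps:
x(M) = M**2
s(S) = 1 + S (s(S) = S + 1**2 = S + 1 = 1 + S)
-29*s(0) = -29*(1 + 0) = -29*1 = -29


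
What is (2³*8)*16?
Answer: 1024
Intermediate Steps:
(2³*8)*16 = (8*8)*16 = 64*16 = 1024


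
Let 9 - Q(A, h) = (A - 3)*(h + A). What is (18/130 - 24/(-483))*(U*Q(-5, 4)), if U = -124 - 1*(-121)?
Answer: -5907/10465 ≈ -0.56445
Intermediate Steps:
Q(A, h) = 9 - (-3 + A)*(A + h) (Q(A, h) = 9 - (A - 3)*(h + A) = 9 - (-3 + A)*(A + h))
U = -3 (U = -124 + 121 = -3)
(18/130 - 24/(-483))*(U*Q(-5, 4)) = (18/130 - 24/(-483))*(-3*(9 - 1*(-5)² + 3*(-5) + 3*4 - 1*(-5)*4)) = (18*(1/130) - 24*(-1/483))*(-3*(9 - 1*25 - 15 + 12 + 20)) = (9/65 + 8/161)*(-3*(9 - 25 - 15 + 12 + 20)) = 1969*(-3*1)/10465 = (1969/10465)*(-3) = -5907/10465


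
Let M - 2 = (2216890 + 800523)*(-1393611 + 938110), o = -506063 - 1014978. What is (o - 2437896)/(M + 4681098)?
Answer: 3958937/1374429957813 ≈ 2.8804e-6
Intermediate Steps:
o = -1521041
M = -1374434638911 (M = 2 + (2216890 + 800523)*(-1393611 + 938110) = 2 + 3017413*(-455501) = 2 - 1374434638913 = -1374434638911)
(o - 2437896)/(M + 4681098) = (-1521041 - 2437896)/(-1374434638911 + 4681098) = -3958937/(-1374429957813) = -3958937*(-1/1374429957813) = 3958937/1374429957813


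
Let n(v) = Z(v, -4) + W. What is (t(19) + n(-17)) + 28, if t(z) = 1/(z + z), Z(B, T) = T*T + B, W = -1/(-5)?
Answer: 5173/190 ≈ 27.226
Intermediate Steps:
W = 1/5 (W = -1*(-1/5) = 1/5 ≈ 0.20000)
Z(B, T) = B + T**2 (Z(B, T) = T**2 + B = B + T**2)
t(z) = 1/(2*z)
n(v) = 81/5 + v (n(v) = (v + (-4)**2) + 1/5 = (v + 16) + 1/5 = (16 + v) + 1/5 = 81/5 + v)
(t(19) + n(-17)) + 28 = ((1/2)/19 + (81/5 - 17)) + 28 = ((1/2)*(1/19) - 4/5) + 28 = (1/38 - 4/5) + 28 = -147/190 + 28 = 5173/190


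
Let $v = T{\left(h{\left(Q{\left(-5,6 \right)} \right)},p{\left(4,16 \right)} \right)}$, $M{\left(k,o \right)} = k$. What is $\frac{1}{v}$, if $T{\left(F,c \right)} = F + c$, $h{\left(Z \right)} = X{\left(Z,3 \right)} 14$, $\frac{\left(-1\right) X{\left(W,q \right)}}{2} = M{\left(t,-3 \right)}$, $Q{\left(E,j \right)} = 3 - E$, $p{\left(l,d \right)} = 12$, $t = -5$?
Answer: $\frac{1}{152} \approx 0.0065789$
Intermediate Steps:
$X{\left(W,q \right)} = 10$ ($X{\left(W,q \right)} = \left(-2\right) \left(-5\right) = 10$)
$h{\left(Z \right)} = 140$ ($h{\left(Z \right)} = 10 \cdot 14 = 140$)
$v = 152$ ($v = 140 + 12 = 152$)
$\frac{1}{v} = \frac{1}{152}$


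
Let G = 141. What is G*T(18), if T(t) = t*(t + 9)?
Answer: 68526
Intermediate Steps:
T(t) = t*(9 + t)
G*T(18) = 141*(18*(9 + 18)) = 141*(18*27) = 141*486 = 68526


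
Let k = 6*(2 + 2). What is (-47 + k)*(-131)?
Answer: 3013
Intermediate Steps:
k = 24 (k = 6*4 = 24)
(-47 + k)*(-131) = (-47 + 24)*(-131) = -23*(-131) = 3013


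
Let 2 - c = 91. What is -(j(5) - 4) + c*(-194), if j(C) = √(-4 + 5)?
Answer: 17269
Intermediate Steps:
c = -89 (c = 2 - 1*91 = 2 - 91 = -89)
j(C) = 1 (j(C) = √1 = 1)
-(j(5) - 4) + c*(-194) = -(1 - 4) - 89*(-194) = -1*(-3) + 17266 = 3 + 17266 = 17269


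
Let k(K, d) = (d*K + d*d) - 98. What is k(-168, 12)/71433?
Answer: -1970/71433 ≈ -0.027578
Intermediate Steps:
k(K, d) = -98 + d² + K*d (k(K, d) = (K*d + d²) - 98 = (d² + K*d) - 98 = -98 + d² + K*d)
k(-168, 12)/71433 = (-98 + 12² - 168*12)/71433 = (-98 + 144 - 2016)*(1/71433) = -1970*1/71433 = -1970/71433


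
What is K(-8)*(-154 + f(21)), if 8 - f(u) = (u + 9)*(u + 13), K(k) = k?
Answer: 9328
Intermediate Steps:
f(u) = 8 - (9 + u)*(13 + u) (f(u) = 8 - (u + 9)*(u + 13) = 8 - (9 + u)*(13 + u))
K(-8)*(-154 + f(21)) = -8*(-154 + (-109 - 1*21² - 22*21)) = -8*(-154 + (-109 - 1*441 - 462)) = -8*(-154 + (-109 - 441 - 462)) = -8*(-154 - 1012) = -8*(-1166) = 9328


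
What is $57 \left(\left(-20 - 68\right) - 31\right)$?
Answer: $-6783$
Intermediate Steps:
$57 \left(\left(-20 - 68\right) - 31\right) = 57 \left(-88 - 31\right) = 57 \left(-119\right) = -6783$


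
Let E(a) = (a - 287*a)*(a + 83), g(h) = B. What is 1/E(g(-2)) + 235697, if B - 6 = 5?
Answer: 69701259627/295724 ≈ 2.3570e+5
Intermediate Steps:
B = 11 (B = 6 + 5 = 11)
g(h) = 11
E(a) = -286*a*(83 + a) (E(a) = (-286*a)*(83 + a) = -286*a*(83 + a))
1/E(g(-2)) + 235697 = 1/(-286*11*(83 + 11)) + 235697 = 1/(-286*11*94) + 235697 = 1/(-295724) + 235697 = -1/295724 + 235697 = 69701259627/295724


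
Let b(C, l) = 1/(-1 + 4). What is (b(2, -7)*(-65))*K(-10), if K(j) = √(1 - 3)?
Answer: -65*I*√2/3 ≈ -30.641*I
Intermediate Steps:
b(C, l) = ⅓ (b(C, l) = 1/3 = ⅓)
K(j) = I*√2 (K(j) = √(-2) = I*√2)
(b(2, -7)*(-65))*K(-10) = ((⅓)*(-65))*(I*√2) = -65*I*√2/3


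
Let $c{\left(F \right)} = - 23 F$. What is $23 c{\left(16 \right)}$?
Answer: $-8464$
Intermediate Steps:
$23 c{\left(16 \right)} = 23 \left(\left(-23\right) 16\right) = 23 \left(-368\right) = -8464$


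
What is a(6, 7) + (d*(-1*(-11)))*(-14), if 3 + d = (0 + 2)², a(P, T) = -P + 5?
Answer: -155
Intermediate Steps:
a(P, T) = 5 - P
d = 1 (d = -3 + (0 + 2)² = -3 + 2² = -3 + 4 = 1)
a(6, 7) + (d*(-1*(-11)))*(-14) = (5 - 1*6) + (1*(-1*(-11)))*(-14) = (5 - 6) + (1*11)*(-14) = -1 + 11*(-14) = -1 - 154 = -155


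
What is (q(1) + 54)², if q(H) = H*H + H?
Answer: 3136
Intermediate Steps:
q(H) = H + H² (q(H) = H² + H = H + H²)
(q(1) + 54)² = (1*(1 + 1) + 54)² = (1*2 + 54)² = (2 + 54)² = 56² = 3136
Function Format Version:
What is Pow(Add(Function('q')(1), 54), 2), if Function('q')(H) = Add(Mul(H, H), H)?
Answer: 3136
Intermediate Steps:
Function('q')(H) = Add(H, Pow(H, 2)) (Function('q')(H) = Add(Pow(H, 2), H) = Add(H, Pow(H, 2)))
Pow(Add(Function('q')(1), 54), 2) = Pow(Add(Mul(1, Add(1, 1)), 54), 2) = Pow(Add(Mul(1, 2), 54), 2) = Pow(Add(2, 54), 2) = Pow(56, 2) = 3136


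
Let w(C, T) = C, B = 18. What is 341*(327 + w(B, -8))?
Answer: 117645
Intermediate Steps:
341*(327 + w(B, -8)) = 341*(327 + 18) = 341*345 = 117645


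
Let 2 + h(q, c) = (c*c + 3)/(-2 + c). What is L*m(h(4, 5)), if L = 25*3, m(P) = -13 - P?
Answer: -1525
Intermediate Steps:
h(q, c) = -2 + (3 + c**2)/(-2 + c) (h(q, c) = -2 + (c*c + 3)/(-2 + c) = -2 + (c**2 + 3)/(-2 + c) = -2 + (3 + c**2)/(-2 + c))
L = 75
L*m(h(4, 5)) = 75*(-13 - (7 + 5**2 - 2*5)/(-2 + 5)) = 75*(-13 - (7 + 25 - 10)/3) = 75*(-13 - 22/3) = 75*(-61/3) = -1525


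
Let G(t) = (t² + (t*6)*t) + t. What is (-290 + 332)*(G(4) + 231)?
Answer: 14574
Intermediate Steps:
G(t) = t + 7*t² (G(t) = (t² + (6*t)*t) + t = (t² + 6*t²) + t = 7*t² + t = t + 7*t²)
(-290 + 332)*(G(4) + 231) = (-290 + 332)*(4*(1 + 7*4) + 231) = 42*(4*(1 + 28) + 231) = 42*(4*29 + 231) = 42*(116 + 231) = 42*347 = 14574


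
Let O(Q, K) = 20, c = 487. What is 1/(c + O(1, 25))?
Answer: 1/507 ≈ 0.0019724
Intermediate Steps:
1/(c + O(1, 25)) = 1/(487 + 20) = 1/507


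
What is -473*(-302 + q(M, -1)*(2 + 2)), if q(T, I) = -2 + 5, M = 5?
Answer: 137170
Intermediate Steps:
q(T, I) = 3
-473*(-302 + q(M, -1)*(2 + 2)) = -473*(-302 + 3*(2 + 2)) = -473*(-302 + 3*4) = -473*(-302 + 12) = -473*(-290) = 137170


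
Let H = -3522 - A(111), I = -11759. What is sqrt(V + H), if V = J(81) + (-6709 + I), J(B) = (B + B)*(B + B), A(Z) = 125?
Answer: sqrt(4129) ≈ 64.257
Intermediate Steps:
J(B) = 4*B**2 (J(B) = (2*B)*(2*B) = 4*B**2)
V = 7776 (V = 4*81**2 + (-6709 - 11759) = 4*6561 - 18468 = 26244 - 18468 = 7776)
H = -3647 (H = -3522 - 1*125 = -3522 - 125 = -3647)
sqrt(V + H) = sqrt(7776 - 3647) = sqrt(4129)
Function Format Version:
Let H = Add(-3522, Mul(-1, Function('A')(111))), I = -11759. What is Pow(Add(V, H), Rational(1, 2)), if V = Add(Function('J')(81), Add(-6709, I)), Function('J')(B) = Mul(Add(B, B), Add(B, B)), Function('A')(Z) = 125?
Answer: Pow(4129, Rational(1, 2)) ≈ 64.257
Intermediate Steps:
Function('J')(B) = Mul(4, Pow(B, 2)) (Function('J')(B) = Mul(Mul(2, B), Mul(2, B)) = Mul(4, Pow(B, 2)))
V = 7776 (V = Add(Mul(4, Pow(81, 2)), Add(-6709, -11759)) = Add(Mul(4, 6561), -18468) = Add(26244, -18468) = 7776)
H = -3647 (H = Add(-3522, Mul(-1, 125)) = Add(-3522, -125) = -3647)
Pow(Add(V, H), Rational(1, 2)) = Pow(Add(7776, -3647), Rational(1, 2)) = Pow(4129, Rational(1, 2))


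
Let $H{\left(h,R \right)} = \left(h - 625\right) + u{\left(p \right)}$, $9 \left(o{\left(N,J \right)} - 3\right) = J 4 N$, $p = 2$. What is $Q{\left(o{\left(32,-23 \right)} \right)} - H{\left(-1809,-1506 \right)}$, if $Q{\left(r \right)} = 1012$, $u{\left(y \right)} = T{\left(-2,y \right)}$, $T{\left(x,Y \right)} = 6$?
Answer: $3440$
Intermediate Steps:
$o{\left(N,J \right)} = 3 + \frac{4 J N}{9}$ ($o{\left(N,J \right)} = 3 + \frac{J 4 N}{9} = 3 + \frac{4 J N}{9}$)
$u{\left(y \right)} = 6$
$H{\left(h,R \right)} = -619 + h$ ($H{\left(h,R \right)} = \left(h - 625\right) + 6 = \left(-625 + h\right) + 6 = -619 + h$)
$Q{\left(o{\left(32,-23 \right)} \right)} - H{\left(-1809,-1506 \right)} = 1012 - \left(-619 - 1809\right) = 1012 - -2428 = 1012 + 2428 = 3440$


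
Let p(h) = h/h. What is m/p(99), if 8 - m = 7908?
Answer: -7900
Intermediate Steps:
p(h) = 1
m = -7900 (m = 8 - 1*7908 = 8 - 7908 = -7900)
m/p(99) = -7900/1 = -7900*1 = -7900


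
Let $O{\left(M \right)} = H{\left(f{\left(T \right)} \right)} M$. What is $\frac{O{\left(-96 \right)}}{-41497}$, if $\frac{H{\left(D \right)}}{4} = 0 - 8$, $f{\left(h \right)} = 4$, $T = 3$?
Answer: $- \frac{3072}{41497} \approx -0.074029$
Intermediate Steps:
$H{\left(D \right)} = -32$ ($H{\left(D \right)} = 4 \left(0 - 8\right) = 4 \left(-8\right) = -32$)
$O{\left(M \right)} = - 32 M$
$\frac{O{\left(-96 \right)}}{-41497} = \frac{\left(-32\right) \left(-96\right)}{-41497} = 3072 \left(- \frac{1}{41497}\right) = - \frac{3072}{41497}$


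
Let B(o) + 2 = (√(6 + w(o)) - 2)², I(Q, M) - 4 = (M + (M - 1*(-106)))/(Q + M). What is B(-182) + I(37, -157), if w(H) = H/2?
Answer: -1159/15 - 4*I*√85 ≈ -77.267 - 36.878*I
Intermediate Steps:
w(H) = H/2 (w(H) = H*(½) = H/2)
I(Q, M) = 4 + (106 + 2*M)/(M + Q) (I(Q, M) = 4 + (M + (M - 1*(-106)))/(Q + M) = 4 + (M + (M + 106))/(M + Q) = 4 + (M + (106 + M))/(M + Q) = 4 + (106 + 2*M)/(M + Q))
B(o) = -2 + (-2 + √(6 + o/2))² (B(o) = -2 + (√(6 + o/2) - 2)² = -2 + (-2 + √(6 + o/2))²)
B(-182) + I(37, -157) = (-2 + (-4 + √2*√(12 - 182))²/4) + 2*(53 + 2*37 + 3*(-157))/(-157 + 37) = (-2 + (-4 + √2*√(-170))²/4) + 2*(53 + 74 - 471)/(-120) = (-2 + (-4 + √2*(I*√170))²/4) + 2*(-1/120)*(-344) = (-2 + (-4 + 2*I*√85)²/4) + 86/15 = 56/15 + (-4 + 2*I*√85)²/4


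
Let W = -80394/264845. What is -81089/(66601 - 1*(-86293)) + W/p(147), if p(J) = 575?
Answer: -1765857296873/3326228081750 ≈ -0.53089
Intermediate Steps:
W = -80394/264845 (W = -80394*1/264845 = -80394/264845 ≈ -0.30355)
-81089/(66601 - 1*(-86293)) + W/p(147) = -81089/(66601 - 1*(-86293)) - 80394/264845/575 = -81089/(66601 + 86293) - 80394/264845*1/575 = -81089/152894 - 80394/152285875 = -1765857296873/3326228081750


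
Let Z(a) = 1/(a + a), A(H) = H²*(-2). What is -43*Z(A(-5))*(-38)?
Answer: -817/50 ≈ -16.340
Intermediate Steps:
A(H) = -2*H²
Z(a) = 1/(2*a)
-43*Z(A(-5))*(-38) = -43/(2*((-2*(-5)²)))*(-38) = -43/(2*((-2*25)))*(-38) = -43/(2*(-50))*(-38) = -43*(-1)/(2*50)*(-38) = -43*(-1/100)*(-38) = (43/100)*(-38) = -817/50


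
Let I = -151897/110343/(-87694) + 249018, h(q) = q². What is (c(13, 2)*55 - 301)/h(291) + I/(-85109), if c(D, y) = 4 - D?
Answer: -68234365610735762927/23246355679927930206 ≈ -2.9353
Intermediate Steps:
I = 2409602517152653/9676419042 (I = -151897*1/110343*(-1/87694) + 249018 = -151897/110343*(-1/87694) + 249018 = 151897/9676419042 + 249018 = 2409602517152653/9676419042 ≈ 2.4902e+5)
(c(13, 2)*55 - 301)/h(291) + I/(-85109) = ((4 - 1*13)*55 - 301)/(291²) + (2409602517152653/9676419042)/(-85109) = ((4 - 13)*55 - 301)/84681 + (2409602517152653/9676419042)*(-1/85109) = (-9*55 - 301)*(1/84681) - 2409602517152653/823550348245578 = (-495 - 301)*(1/84681) - 2409602517152653/823550348245578 = -796*1/84681 - 2409602517152653/823550348245578 = -796/84681 - 2409602517152653/823550348245578 = -68234365610735762927/23246355679927930206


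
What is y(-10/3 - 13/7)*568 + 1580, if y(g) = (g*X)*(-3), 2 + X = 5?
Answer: 196796/7 ≈ 28114.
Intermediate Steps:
X = 3 (X = -2 + 5 = 3)
y(g) = -9*g (y(g) = (g*3)*(-3) = (3*g)*(-3) = -9*g)
y(-10/3 - 13/7)*568 + 1580 = -9*(-10/3 - 13/7)*568 + 1580 = -9*(-109/21)*568 + 1580 = (327/7)*568 + 1580 = 185736/7 + 1580 = 196796/7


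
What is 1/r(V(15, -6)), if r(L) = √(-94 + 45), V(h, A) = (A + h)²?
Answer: -I/7 ≈ -0.14286*I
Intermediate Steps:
r(L) = 7*I (r(L) = √(-49) = 7*I)
1/r(V(15, -6)) = 1/(7*I) = -I/7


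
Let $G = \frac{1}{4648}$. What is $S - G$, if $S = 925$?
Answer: $\frac{4299399}{4648} \approx 925.0$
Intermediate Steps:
$G = \frac{1}{4648} \approx 0.00021515$
$S - G = 925 - \frac{1}{4648} = \frac{4299399}{4648}$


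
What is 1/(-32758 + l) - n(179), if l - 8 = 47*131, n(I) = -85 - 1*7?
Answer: 2446555/26593 ≈ 92.000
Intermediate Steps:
n(I) = -92 (n(I) = -85 - 7 = -92)
l = 6165 (l = 8 + 47*131 = 8 + 6157 = 6165)
1/(-32758 + l) - n(179) = 1/(-32758 + 6165) - 1*(-92) = 1/(-26593) + 92 = -1/26593 + 92 = 2446555/26593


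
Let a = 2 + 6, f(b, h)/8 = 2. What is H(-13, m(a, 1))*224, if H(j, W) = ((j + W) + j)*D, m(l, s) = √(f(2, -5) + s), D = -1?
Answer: 5824 - 224*√17 ≈ 4900.4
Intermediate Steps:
f(b, h) = 16 (f(b, h) = 8*2 = 16)
a = 8
m(l, s) = √(16 + s)
H(j, W) = -W - 2*j (H(j, W) = ((j + W) + j)*(-1) = ((W + j) + j)*(-1) = (W + 2*j)*(-1) = -W - 2*j)
H(-13, m(a, 1))*224 = (-√(16 + 1) - 2*(-13))*224 = (-√17 + 26)*224 = (26 - √17)*224 = 5824 - 224*√17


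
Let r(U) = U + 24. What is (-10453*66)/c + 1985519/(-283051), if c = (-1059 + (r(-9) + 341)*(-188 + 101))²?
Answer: -679102636699519/96802023065337 ≈ -7.0154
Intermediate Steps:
r(U) = 24 + U
c = 1025984961 (c = (-1059 + ((24 - 9) + 341)*(-188 + 101))² = (-1059 + (15 + 341)*(-87))² = (-1059 + 356*(-87))² = (-1059 - 30972)² = (-32031)² = 1025984961)
(-10453*66)/c + 1985519/(-283051) = -10453*66/1025984961 + 1985519/(-283051) = -689898*1/1025984961 + 1985519*(-1/283051) = -229966/341994987 - 1985519/283051 = -679102636699519/96802023065337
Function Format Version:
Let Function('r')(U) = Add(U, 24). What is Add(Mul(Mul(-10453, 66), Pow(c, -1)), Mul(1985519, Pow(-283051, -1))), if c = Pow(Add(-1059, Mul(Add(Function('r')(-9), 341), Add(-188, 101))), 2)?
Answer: Rational(-679102636699519, 96802023065337) ≈ -7.0154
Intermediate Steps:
Function('r')(U) = Add(24, U)
c = 1025984961 (c = Pow(Add(-1059, Mul(Add(Add(24, -9), 341), Add(-188, 101))), 2) = Pow(Add(-1059, Mul(Add(15, 341), -87)), 2) = Pow(Add(-1059, Mul(356, -87)), 2) = Pow(Add(-1059, -30972), 2) = Pow(-32031, 2) = 1025984961)
Add(Mul(Mul(-10453, 66), Pow(c, -1)), Mul(1985519, Pow(-283051, -1))) = Add(Mul(Mul(-10453, 66), Pow(1025984961, -1)), Mul(1985519, Pow(-283051, -1))) = Add(Mul(-689898, Rational(1, 1025984961)), Mul(1985519, Rational(-1, 283051))) = Add(Rational(-229966, 341994987), Rational(-1985519, 283051)) = Rational(-679102636699519, 96802023065337)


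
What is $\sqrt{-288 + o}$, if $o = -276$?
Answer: $2 i \sqrt{141} \approx 23.749 i$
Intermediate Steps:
$\sqrt{-288 + o} = \sqrt{-288 - 276} = \sqrt{-564} = 2 i \sqrt{141}$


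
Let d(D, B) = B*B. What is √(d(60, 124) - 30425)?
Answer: I*√15049 ≈ 122.67*I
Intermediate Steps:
d(D, B) = B²
√(d(60, 124) - 30425) = √(124² - 30425) = √(15376 - 30425) = √(-15049) = I*√15049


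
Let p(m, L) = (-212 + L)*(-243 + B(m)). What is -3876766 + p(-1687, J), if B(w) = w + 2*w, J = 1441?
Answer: -10395382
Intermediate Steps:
B(w) = 3*w
p(m, L) = (-243 + 3*m)*(-212 + L) (p(m, L) = (-212 + L)*(-243 + 3*m) = (-243 + 3*m)*(-212 + L))
-3876766 + p(-1687, J) = -3876766 + (51516 - 636*(-1687) - 243*1441 + 3*1441*(-1687)) = -3876766 + (51516 + 1072932 - 350163 - 7292901) = -3876766 - 6518616 = -10395382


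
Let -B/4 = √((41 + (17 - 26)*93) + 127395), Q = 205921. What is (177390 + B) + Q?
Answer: 383311 - 4*√126599 ≈ 3.8189e+5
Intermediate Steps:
B = -4*√126599 (B = -4*√((41 + (17 - 26)*93) + 127395) = -4*√((41 - 9*93) + 127395) = -4*√((41 - 837) + 127395) = -4*√(-796 + 127395) = -4*√126599 ≈ -1423.2)
(177390 + B) + Q = (177390 - 4*√126599) + 205921 = 383311 - 4*√126599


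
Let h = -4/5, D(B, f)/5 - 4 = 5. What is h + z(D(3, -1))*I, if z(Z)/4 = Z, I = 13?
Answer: 11696/5 ≈ 2339.2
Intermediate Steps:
D(B, f) = 45 (D(B, f) = 20 + 5*5 = 20 + 25 = 45)
h = -⅘ (h = -4*⅕ = -⅘ ≈ -0.80000)
z(Z) = 4*Z
h + z(D(3, -1))*I = -⅘ + (4*45)*13 = -⅘ + 180*13 = -⅘ + 2340 = 11696/5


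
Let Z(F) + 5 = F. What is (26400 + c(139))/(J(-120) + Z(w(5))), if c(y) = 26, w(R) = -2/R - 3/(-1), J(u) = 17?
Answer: 1810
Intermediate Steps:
w(R) = 3 - 2/R (w(R) = -2/R - 3*(-1) = -2/R + 3 = 3 - 2/R)
Z(F) = -5 + F
(26400 + c(139))/(J(-120) + Z(w(5))) = (26400 + 26)/(17 + (-5 + (3 - 2/5))) = 26426/(17 + (-5 + (3 - 2*⅕))) = 26426/(17 + (-5 + (3 - ⅖))) = 26426/(17 + (-5 + 13/5)) = 26426/(17 - 12/5) = 26426/(73/5) = 26426*(5/73) = 1810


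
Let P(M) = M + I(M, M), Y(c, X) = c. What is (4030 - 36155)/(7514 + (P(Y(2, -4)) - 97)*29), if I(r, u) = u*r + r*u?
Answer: -32125/4991 ≈ -6.4366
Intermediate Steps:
I(r, u) = 2*r*u (I(r, u) = r*u + r*u = 2*r*u)
P(M) = M + 2*M² (P(M) = M + 2*M*M = M + 2*M²)
(4030 - 36155)/(7514 + (P(Y(2, -4)) - 97)*29) = (4030 - 36155)/(7514 + (2*(1 + 2*2) - 97)*29) = -32125/(7514 + (2*(1 + 4) - 97)*29) = -32125/(7514 + (2*5 - 97)*29) = -32125/(7514 + (10 - 97)*29) = -32125/(7514 - 87*29) = -32125/(7514 - 2523) = -32125/4991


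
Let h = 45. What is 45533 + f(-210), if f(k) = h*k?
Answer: 36083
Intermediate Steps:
f(k) = 45*k
45533 + f(-210) = 45533 + 45*(-210) = 45533 - 9450 = 36083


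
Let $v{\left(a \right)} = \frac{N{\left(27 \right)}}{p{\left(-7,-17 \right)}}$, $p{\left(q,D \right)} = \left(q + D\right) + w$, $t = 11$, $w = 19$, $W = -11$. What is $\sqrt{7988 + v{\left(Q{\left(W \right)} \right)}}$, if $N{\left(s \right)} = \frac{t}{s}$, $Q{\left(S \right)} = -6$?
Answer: $\frac{\sqrt{16175535}}{45} \approx 89.375$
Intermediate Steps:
$p{\left(q,D \right)} = 19 + D + q$ ($p{\left(q,D \right)} = \left(q + D\right) + 19 = \left(D + q\right) + 19 = 19 + D + q$)
$N{\left(s \right)} = \frac{11}{s}$
$v{\left(a \right)} = - \frac{11}{135}$ ($v{\left(a \right)} = \frac{11 \cdot \frac{1}{27}}{19 - 17 - 7} = \frac{11 \cdot \frac{1}{27}}{-5} = \frac{11}{27} \left(- \frac{1}{5}\right) = - \frac{11}{135}$)
$\sqrt{7988 + v{\left(Q{\left(W \right)} \right)}} = \sqrt{7988 - \frac{11}{135}} = \sqrt{\frac{1078369}{135}} = \frac{\sqrt{16175535}}{45}$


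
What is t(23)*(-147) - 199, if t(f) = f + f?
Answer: -6961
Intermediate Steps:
t(f) = 2*f
t(23)*(-147) - 199 = (2*23)*(-147) - 199 = 46*(-147) - 199 = -6762 - 199 = -6961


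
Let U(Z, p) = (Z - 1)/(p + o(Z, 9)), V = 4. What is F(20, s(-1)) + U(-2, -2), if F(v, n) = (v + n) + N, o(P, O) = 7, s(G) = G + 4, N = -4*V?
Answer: 32/5 ≈ 6.4000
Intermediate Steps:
N = -16 (N = -4*4 = -16)
s(G) = 4 + G
F(v, n) = -16 + n + v (F(v, n) = (v + n) - 16 = (n + v) - 16 = -16 + n + v)
U(Z, p) = (-1 + Z)/(7 + p) (U(Z, p) = (Z - 1)/(p + 7) = (-1 + Z)/(7 + p))
F(20, s(-1)) + U(-2, -2) = (-16 + (4 - 1) + 20) + (-1 - 2)/(7 - 2) = (-16 + 3 + 20) - 3/5 = 7 + (⅕)*(-3) = 7 - ⅗ = 32/5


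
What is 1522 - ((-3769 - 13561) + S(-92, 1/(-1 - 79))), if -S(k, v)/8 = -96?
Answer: 18084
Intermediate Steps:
S(k, v) = 768 (S(k, v) = -8*(-96) = 768)
1522 - ((-3769 - 13561) + S(-92, 1/(-1 - 79))) = 1522 - ((-3769 - 13561) + 768) = 1522 - (-17330 + 768) = 1522 - 1*(-16562) = 1522 + 16562 = 18084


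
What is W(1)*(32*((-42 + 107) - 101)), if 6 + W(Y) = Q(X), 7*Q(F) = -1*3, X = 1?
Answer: 51840/7 ≈ 7405.7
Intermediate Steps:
Q(F) = -3/7 (Q(F) = (-1*3)/7 = (⅐)*(-3) = -3/7)
W(Y) = -45/7 (W(Y) = -6 - 3/7 = -45/7)
W(1)*(32*((-42 + 107) - 101)) = -1440*((-42 + 107) - 101)/7 = -1440*(65 - 101)/7 = -1440*(-36)/7 = -45/7*(-1152) = 51840/7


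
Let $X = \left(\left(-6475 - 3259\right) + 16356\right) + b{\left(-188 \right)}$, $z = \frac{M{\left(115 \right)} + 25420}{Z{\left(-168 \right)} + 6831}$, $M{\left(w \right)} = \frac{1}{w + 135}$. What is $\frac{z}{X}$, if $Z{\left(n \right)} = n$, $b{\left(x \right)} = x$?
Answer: $\frac{6355001}{10717435500} \approx 0.00059296$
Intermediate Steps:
$M{\left(w \right)} = \frac{1}{135 + w}$
$z = \frac{6355001}{1665750}$ ($z = \frac{\frac{1}{135 + 115} + 25420}{-168 + 6831} = \frac{\frac{1}{250} + 25420}{6663} = \left(\frac{1}{250} + 25420\right) \frac{1}{6663} = \frac{6355001}{250} \cdot \frac{1}{6663} = \frac{6355001}{1665750} \approx 3.8151$)
$X = 6434$ ($X = \left(\left(-6475 - 3259\right) + 16356\right) - 188 = \left(-9734 + 16356\right) - 188 = 6622 - 188 = 6434$)
$\frac{z}{X} = \frac{6355001}{1665750 \cdot 6434} = \frac{6355001}{1665750} \cdot \frac{1}{6434} = \frac{6355001}{10717435500}$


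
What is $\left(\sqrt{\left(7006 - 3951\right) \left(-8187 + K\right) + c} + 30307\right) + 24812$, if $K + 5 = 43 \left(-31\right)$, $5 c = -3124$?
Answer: $55119 + \frac{i \sqrt{727487495}}{5} \approx 55119.0 + 5394.4 i$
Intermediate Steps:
$c = - \frac{3124}{5}$ ($c = \frac{1}{5} \left(-3124\right) = - \frac{3124}{5} \approx -624.8$)
$K = -1338$ ($K = -5 + 43 \left(-31\right) = -5 - 1333 = -1338$)
$\left(\sqrt{\left(7006 - 3951\right) \left(-8187 + K\right) + c} + 30307\right) + 24812 = \left(\sqrt{\left(7006 - 3951\right) \left(-8187 - 1338\right) - \frac{3124}{5}} + 30307\right) + 24812 = \left(\sqrt{3055 \left(-9525\right) - \frac{3124}{5}} + 30307\right) + 24812 = \left(\sqrt{-29098875 - \frac{3124}{5}} + 30307\right) + 24812 = \left(\sqrt{- \frac{145497499}{5}} + 30307\right) + 24812 = \left(\frac{i \sqrt{727487495}}{5} + 30307\right) + 24812 = \left(30307 + \frac{i \sqrt{727487495}}{5}\right) + 24812 = 55119 + \frac{i \sqrt{727487495}}{5}$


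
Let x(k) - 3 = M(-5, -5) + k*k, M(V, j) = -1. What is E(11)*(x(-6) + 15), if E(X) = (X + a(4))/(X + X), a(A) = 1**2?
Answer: 318/11 ≈ 28.909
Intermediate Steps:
a(A) = 1
x(k) = 2 + k**2 (x(k) = 3 + (-1 + k*k) = 3 + (-1 + k**2) = 2 + k**2)
E(X) = (1 + X)/(2*X) (E(X) = (X + 1)/(X + X) = (1 + X)/((2*X)) = (1 + X)*(1/(2*X)) = (1 + X)/(2*X))
E(11)*(x(-6) + 15) = ((1/2)*(1 + 11)/11)*((2 + (-6)**2) + 15) = ((1/2)*(1/11)*12)*((2 + 36) + 15) = 6*(38 + 15)/11 = (6/11)*53 = 318/11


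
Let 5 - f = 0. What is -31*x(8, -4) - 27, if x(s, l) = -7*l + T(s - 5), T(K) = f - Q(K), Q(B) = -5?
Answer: -1205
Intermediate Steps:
f = 5 (f = 5 - 1*0 = 5 + 0 = 5)
T(K) = 10 (T(K) = 5 - 1*(-5) = 5 + 5 = 10)
x(s, l) = 10 - 7*l (x(s, l) = -7*l + 10 = 10 - 7*l)
-31*x(8, -4) - 27 = -31*(10 - 7*(-4)) - 27 = -31*(10 + 28) - 27 = -31*38 - 27 = -1178 - 27 = -1205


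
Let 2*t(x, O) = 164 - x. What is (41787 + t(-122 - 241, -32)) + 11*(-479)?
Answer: 73563/2 ≈ 36782.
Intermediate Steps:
t(x, O) = 82 - x/2 (t(x, O) = (164 - x)/2 = 82 - x/2)
(41787 + t(-122 - 241, -32)) + 11*(-479) = (41787 + (82 - (-122 - 241)/2)) + 11*(-479) = (41787 + (82 - ½*(-363))) - 5269 = (41787 + (82 + 363/2)) - 5269 = (41787 + 527/2) - 5269 = 84101/2 - 5269 = 73563/2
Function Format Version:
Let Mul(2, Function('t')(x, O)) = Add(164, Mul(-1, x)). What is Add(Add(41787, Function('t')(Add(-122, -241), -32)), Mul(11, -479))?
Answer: Rational(73563, 2) ≈ 36782.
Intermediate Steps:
Function('t')(x, O) = Add(82, Mul(Rational(-1, 2), x)) (Function('t')(x, O) = Mul(Rational(1, 2), Add(164, Mul(-1, x))) = Add(82, Mul(Rational(-1, 2), x)))
Add(Add(41787, Function('t')(Add(-122, -241), -32)), Mul(11, -479)) = Add(Add(41787, Add(82, Mul(Rational(-1, 2), Add(-122, -241)))), Mul(11, -479)) = Add(Add(41787, Add(82, Mul(Rational(-1, 2), -363))), -5269) = Add(Add(41787, Add(82, Rational(363, 2))), -5269) = Add(Add(41787, Rational(527, 2)), -5269) = Add(Rational(84101, 2), -5269) = Rational(73563, 2)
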